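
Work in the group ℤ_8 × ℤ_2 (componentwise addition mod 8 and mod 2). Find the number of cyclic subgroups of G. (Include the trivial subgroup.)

Each element a generates a cyclic subgroup ⟨a⟩; distinct elements may generate the same one (a cyclic group of order d has φ(d) generators).
Cyclic subgroups by order — order 1: 1; order 2: 3; order 4: 2; order 8: 2.
Total: 8.

8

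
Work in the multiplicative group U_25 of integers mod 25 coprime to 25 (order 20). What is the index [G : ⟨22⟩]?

|⟨22⟩| = 20 and |G| = 20.
By Lagrange, [G : H] = |G|/|H| = 20/20 = 1.

1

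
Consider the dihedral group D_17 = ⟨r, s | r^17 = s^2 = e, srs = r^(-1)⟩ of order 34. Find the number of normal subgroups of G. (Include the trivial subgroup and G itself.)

G has 20 subgroups. Checking conjugation-invariance by order — order 1: 1/1 normal; order 2: 0/17 normal; order 17: 1/1 normal; order 34: 1/1 normal.
Total normal subgroups: 3.

3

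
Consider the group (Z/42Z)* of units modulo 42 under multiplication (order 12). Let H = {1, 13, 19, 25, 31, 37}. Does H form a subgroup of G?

Yes

|H| = 6 divides |G| = 12, consistent with Lagrange.
H contains the identity, every element's inverse is in H, and H is closed under ·: it is a subgroup.
In fact H = ⟨19⟩.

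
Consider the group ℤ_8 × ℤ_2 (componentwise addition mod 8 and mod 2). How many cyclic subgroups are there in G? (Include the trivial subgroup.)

8

Each element a generates a cyclic subgroup ⟨a⟩; distinct elements may generate the same one (a cyclic group of order d has φ(d) generators).
Cyclic subgroups by order — order 1: 1; order 2: 3; order 4: 2; order 8: 2.
Total: 8.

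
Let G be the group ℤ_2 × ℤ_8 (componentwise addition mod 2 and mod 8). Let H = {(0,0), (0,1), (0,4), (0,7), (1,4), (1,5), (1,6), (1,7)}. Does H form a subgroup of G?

No

(1,7) ∈ H but its inverse (1,1) ∉ H, so H is not a subgroup.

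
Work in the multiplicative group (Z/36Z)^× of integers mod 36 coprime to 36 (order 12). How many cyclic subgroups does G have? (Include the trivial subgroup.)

8

A cyclic subgroup of order d is generated by each of its φ(d) elements of order d, so the cyclic subgroups of order d number (#elements of order d)/φ(d).
Cyclic subgroups by order — order 1: 1; order 2: 3; order 3: 1; order 6: 3.
Total: 8.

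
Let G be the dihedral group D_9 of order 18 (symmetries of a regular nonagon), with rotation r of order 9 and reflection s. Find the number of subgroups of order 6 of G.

3

|G| = 18 and 6 | 18, so subgroups of order 6 are possible by Lagrange.
The subgroups of order 6 are: {e, r^3, r^6, r^2s, r^5s, r^8s}; {e, r^3, r^6, s, r^3s, r^6s}; {e, r^3, r^6, rs, r^4s, r^7s}.
So G has 3 subgroups of order 6.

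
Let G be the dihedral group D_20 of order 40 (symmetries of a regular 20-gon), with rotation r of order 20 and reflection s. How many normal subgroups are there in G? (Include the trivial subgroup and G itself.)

9

G has 48 subgroups. Checking conjugation-invariance by order — order 1: 1/1 normal; order 2: 1/21 normal; order 4: 1/11 normal; order 5: 1/1 normal; order 8: 0/5 normal; order 10: 1/5 normal; order 20: 3/3 normal; order 40: 1/1 normal.
Total normal subgroups: 9.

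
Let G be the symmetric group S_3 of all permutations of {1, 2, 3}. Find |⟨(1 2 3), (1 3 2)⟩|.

|⟨(1 2 3)⟩| = 3 and |⟨(1 3 2)⟩| = 3, so |H| is a multiple of lcm(3, 3) = 3 and divides |G| = 6.
Closing under the operation: H = {e, (1 2 3), (1 3 2)}, so |H| = 3.

3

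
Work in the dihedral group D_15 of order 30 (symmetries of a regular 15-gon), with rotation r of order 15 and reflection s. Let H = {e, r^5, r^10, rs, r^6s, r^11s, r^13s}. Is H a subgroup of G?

No

|H| = 7 does not divide |G| = 30, so by Lagrange H is not a subgroup.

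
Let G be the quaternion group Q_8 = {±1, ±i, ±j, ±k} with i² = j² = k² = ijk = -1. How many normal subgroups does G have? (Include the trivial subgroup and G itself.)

G has 6 subgroups. Checking conjugation-invariance by order — order 1: 1/1 normal; order 2: 1/1 normal; order 4: 3/3 normal; order 8: 1/1 normal.
Total normal subgroups: 6.

6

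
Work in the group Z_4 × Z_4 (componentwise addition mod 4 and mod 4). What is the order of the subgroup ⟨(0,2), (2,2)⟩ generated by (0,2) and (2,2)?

4

|⟨(0,2)⟩| = 2 and |⟨(2,2)⟩| = 2, so |H| is a multiple of lcm(2, 2) = 2 and divides |G| = 16.
Closing under the operation: H = {(0,0), (0,2), (2,0), (2,2)}, so |H| = 4.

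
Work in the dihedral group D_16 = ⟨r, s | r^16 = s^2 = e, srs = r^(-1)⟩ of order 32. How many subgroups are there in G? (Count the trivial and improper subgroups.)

|G| = 32, so by Lagrange every subgroup order divides 32. Divisors: 1, 2, 4, 8, 16, 32.
Subgroups by order — order 1: 1; order 2: 17; order 4: 9; order 8: 5; order 16: 3; order 32: 1.
Total: 1 + 17 + 9 + 5 + 3 + 1 = 36.

36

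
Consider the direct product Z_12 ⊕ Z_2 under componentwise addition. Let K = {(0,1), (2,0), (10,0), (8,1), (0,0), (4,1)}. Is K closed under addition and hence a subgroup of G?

No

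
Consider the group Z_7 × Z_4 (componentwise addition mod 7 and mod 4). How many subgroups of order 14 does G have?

|G| = 28 and 14 | 28, so subgroups of order 14 are possible by Lagrange.
The subgroups of order 14 are: {(0,0), (0,2), (1,0), (1,2), (2,0), (2,2), (3,0), (3,2), (4,0), (4,2), (5,0), (5,2), (6,0), (6,2)}.
So G has 1 subgroup of order 14.

1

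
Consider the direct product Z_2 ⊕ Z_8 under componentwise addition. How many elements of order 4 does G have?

An element (a,b) has order lcm(ord(a), ord(b)); count pairs with lcm equal to 4.
Enumerating gives 4 such elements.

4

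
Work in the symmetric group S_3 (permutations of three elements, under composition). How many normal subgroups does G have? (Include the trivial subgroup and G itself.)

G has 6 subgroups. Checking conjugation-invariance by order — order 1: 1/1 normal; order 2: 0/3 normal; order 3: 1/1 normal; order 6: 1/1 normal.
Total normal subgroups: 3.

3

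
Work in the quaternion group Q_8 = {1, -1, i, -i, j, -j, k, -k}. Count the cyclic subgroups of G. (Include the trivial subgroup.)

Group the elements of G by the cyclic subgroup they generate; each cyclic subgroup of order d accounts for φ(d) elements.
Cyclic subgroups by order — order 1: 1; order 2: 1; order 4: 3.
Total: 5.

5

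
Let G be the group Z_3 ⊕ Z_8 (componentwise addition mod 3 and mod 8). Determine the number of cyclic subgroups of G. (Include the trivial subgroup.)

8

A cyclic subgroup of order d is generated by each of its φ(d) elements of order d, so the cyclic subgroups of order d number (#elements of order d)/φ(d).
Cyclic subgroups by order — order 1: 1; order 2: 1; order 3: 1; order 4: 1; order 6: 1; order 8: 1; order 12: 1; order 24: 1.
Total: 8.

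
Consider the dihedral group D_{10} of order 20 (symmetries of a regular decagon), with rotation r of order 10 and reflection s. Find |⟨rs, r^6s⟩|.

|⟨rs⟩| = 2 and |⟨r^6s⟩| = 2, so |H| is a multiple of lcm(2, 2) = 2 and divides |G| = 20.
Closing under the operation: H = {e, r^5, rs, r^6s}, so |H| = 4.

4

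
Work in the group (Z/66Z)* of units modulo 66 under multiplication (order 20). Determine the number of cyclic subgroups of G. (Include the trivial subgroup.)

Each element a generates a cyclic subgroup ⟨a⟩; distinct elements may generate the same one (a cyclic group of order d has φ(d) generators).
Cyclic subgroups by order — order 1: 1; order 2: 3; order 5: 1; order 10: 3.
Total: 8.

8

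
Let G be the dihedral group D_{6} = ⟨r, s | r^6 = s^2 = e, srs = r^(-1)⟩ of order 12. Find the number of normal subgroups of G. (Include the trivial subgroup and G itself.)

7

G has 16 subgroups. Checking conjugation-invariance by order — order 1: 1/1 normal; order 2: 1/7 normal; order 3: 1/1 normal; order 4: 0/3 normal; order 6: 3/3 normal; order 12: 1/1 normal.
Total normal subgroups: 7.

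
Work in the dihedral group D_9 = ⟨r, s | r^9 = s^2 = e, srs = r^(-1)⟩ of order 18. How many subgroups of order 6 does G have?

3

|G| = 18 and 6 | 18, so subgroups of order 6 are possible by Lagrange.
The subgroups of order 6 are: {e, r^3, r^6, r^2s, r^5s, r^8s}; {e, r^3, r^6, s, r^3s, r^6s}; {e, r^3, r^6, rs, r^4s, r^7s}.
So G has 3 subgroups of order 6.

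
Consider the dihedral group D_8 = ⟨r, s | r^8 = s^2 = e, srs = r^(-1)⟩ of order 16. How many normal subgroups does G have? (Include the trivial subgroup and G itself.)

7

G has 19 subgroups. Checking conjugation-invariance by order — order 1: 1/1 normal; order 2: 1/9 normal; order 4: 1/5 normal; order 8: 3/3 normal; order 16: 1/1 normal.
Total normal subgroups: 7.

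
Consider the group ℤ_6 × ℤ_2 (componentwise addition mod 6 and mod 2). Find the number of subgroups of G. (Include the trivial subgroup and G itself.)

10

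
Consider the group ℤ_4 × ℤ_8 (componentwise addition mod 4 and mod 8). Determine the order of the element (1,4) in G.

The order of (1,4) in Z_4 × Z_8 is lcm(ord(1) in Z_4, ord(4) in Z_8).
ord(1) = 4 and ord(4) = 2, so |⟨(1,4)⟩| = lcm(4, 2) = 4.

4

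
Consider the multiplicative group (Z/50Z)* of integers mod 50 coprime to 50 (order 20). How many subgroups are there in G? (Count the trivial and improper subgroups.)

|G| = 20, so by Lagrange every subgroup order divides 20. Divisors: 1, 2, 4, 5, 10, 20.
Subgroups by order — order 1: 1; order 2: 1; order 4: 1; order 5: 1; order 10: 1; order 20: 1.
Total: 1 + 1 + 1 + 1 + 1 + 1 = 6.

6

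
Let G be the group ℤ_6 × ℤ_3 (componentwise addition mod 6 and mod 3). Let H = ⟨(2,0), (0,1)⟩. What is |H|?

|⟨(2,0)⟩| = 3 and |⟨(0,1)⟩| = 3, so |H| is a multiple of lcm(3, 3) = 3 and divides |G| = 18.
Closing under the operation: H = {(0,0), (0,1), (0,2), (2,0), (2,1), (2,2), (4,0), (4,1), (4,2)}, so |H| = 9.

9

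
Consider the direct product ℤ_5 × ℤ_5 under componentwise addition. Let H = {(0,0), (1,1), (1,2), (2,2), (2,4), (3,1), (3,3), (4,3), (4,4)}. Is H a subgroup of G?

|H| = 9 does not divide |G| = 25, so by Lagrange H is not a subgroup.

No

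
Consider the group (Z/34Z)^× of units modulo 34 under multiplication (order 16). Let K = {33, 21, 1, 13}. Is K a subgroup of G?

Yes

|K| = 4 divides |G| = 16, consistent with Lagrange.
K contains the identity, every element's inverse is in K, and K is closed under ·: it is a subgroup.
In fact K = ⟨21⟩.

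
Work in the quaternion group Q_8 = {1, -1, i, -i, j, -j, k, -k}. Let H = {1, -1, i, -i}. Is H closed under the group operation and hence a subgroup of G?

|H| = 4 divides |G| = 8, consistent with Lagrange.
H contains the identity, every element's inverse is in H, and H is closed under ·: it is a subgroup.
In fact H = ⟨-i⟩.

Yes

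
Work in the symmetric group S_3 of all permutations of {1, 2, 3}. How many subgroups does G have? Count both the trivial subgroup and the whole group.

|G| = 6, so by Lagrange every subgroup order divides 6. Divisors: 1, 2, 3, 6.
Subgroups by order — order 1: 1; order 2: 3; order 3: 1; order 6: 1.
Total: 1 + 3 + 1 + 1 = 6.

6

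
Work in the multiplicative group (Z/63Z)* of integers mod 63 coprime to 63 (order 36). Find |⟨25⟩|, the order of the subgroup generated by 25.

Compute successive powers of 25 mod 63: 25, 58, 1; 25^3 ≡ 1 (mod 63).
So |⟨25⟩| = 3.

3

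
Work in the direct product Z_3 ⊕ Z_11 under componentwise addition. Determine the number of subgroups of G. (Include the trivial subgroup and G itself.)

4

|G| = 33, so by Lagrange every subgroup order divides 33. Divisors: 1, 3, 11, 33.
Subgroups by order — order 1: 1; order 3: 1; order 11: 1; order 33: 1.
Total: 1 + 1 + 1 + 1 = 4.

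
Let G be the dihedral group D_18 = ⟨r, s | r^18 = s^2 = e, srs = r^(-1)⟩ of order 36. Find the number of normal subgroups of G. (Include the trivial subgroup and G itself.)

G has 45 subgroups. Checking conjugation-invariance by order — order 1: 1/1 normal; order 2: 1/19 normal; order 3: 1/1 normal; order 4: 0/9 normal; order 6: 1/7 normal; order 9: 1/1 normal; order 12: 0/3 normal; order 18: 3/3 normal; order 36: 1/1 normal.
Total normal subgroups: 9.

9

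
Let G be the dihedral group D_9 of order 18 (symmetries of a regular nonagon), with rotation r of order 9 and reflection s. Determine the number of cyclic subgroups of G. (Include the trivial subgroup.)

A cyclic subgroup of order d is generated by each of its φ(d) elements of order d, so the cyclic subgroups of order d number (#elements of order d)/φ(d).
Cyclic subgroups by order — order 1: 1; order 2: 9; order 3: 1; order 9: 1.
Total: 12.

12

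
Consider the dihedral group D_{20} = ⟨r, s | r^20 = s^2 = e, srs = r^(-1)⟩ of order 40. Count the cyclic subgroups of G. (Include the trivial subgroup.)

A cyclic subgroup of order d is generated by each of its φ(d) elements of order d, so the cyclic subgroups of order d number (#elements of order d)/φ(d).
Cyclic subgroups by order — order 1: 1; order 2: 21; order 4: 1; order 5: 1; order 10: 1; order 20: 1.
Total: 26.

26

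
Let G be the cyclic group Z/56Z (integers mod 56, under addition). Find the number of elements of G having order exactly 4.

2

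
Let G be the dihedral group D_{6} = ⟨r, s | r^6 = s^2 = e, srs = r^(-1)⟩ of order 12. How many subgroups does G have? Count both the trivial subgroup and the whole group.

|G| = 12, so by Lagrange every subgroup order divides 12. Divisors: 1, 2, 3, 4, 6, 12.
Subgroups by order — order 1: 1; order 2: 7; order 3: 1; order 4: 3; order 6: 3; order 12: 1.
Total: 1 + 7 + 1 + 3 + 3 + 1 = 16.

16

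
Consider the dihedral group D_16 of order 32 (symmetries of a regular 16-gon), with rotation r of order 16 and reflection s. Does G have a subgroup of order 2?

2 | 32. A subgroup of order 2 is {e, r^10s}.

Yes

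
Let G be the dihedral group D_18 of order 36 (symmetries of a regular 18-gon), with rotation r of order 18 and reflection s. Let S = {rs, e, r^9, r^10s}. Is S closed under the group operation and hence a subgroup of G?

Yes

|S| = 4 divides |G| = 36, consistent with Lagrange.
S contains the identity, every element's inverse is in S, and S is closed under ·: it is a subgroup.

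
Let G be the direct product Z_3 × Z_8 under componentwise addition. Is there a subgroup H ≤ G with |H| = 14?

14 does not divide |G| = 24, so by Lagrange no subgroup of order 14 exists.

No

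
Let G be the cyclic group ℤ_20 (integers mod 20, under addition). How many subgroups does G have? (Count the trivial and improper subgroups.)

Subgroups of the cyclic group ℤ_20 correspond bijectively to divisors of 20.
Divisors of 20: 1, 2, 4, 5, 10, 20.
So ℤ_20 has 6 subgroups.

6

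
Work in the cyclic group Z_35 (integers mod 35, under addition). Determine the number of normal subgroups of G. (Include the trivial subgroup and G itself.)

4

G is abelian, so every subgroup is normal.
G has 4 subgroups in total, hence 4 normal subgroups.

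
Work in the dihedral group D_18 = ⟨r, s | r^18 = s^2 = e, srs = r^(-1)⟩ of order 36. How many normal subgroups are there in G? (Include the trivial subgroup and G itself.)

G has 45 subgroups. Checking conjugation-invariance by order — order 1: 1/1 normal; order 2: 1/19 normal; order 3: 1/1 normal; order 4: 0/9 normal; order 6: 1/7 normal; order 9: 1/1 normal; order 12: 0/3 normal; order 18: 3/3 normal; order 36: 1/1 normal.
Total normal subgroups: 9.

9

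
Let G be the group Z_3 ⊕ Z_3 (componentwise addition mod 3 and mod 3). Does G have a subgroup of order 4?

No

4 does not divide |G| = 9, so by Lagrange no subgroup of order 4 exists.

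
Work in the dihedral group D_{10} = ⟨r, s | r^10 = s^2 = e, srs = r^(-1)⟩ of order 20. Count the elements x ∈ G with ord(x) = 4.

No element of G has order 4 (even though 4 | 20).

0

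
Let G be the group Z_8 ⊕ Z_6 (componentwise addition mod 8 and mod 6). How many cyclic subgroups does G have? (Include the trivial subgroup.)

A cyclic subgroup of order d is generated by each of its φ(d) elements of order d, so the cyclic subgroups of order d number (#elements of order d)/φ(d).
Cyclic subgroups by order — order 1: 1; order 2: 3; order 3: 1; order 4: 2; order 6: 3; order 8: 2; order 12: 2; order 24: 2.
Total: 16.

16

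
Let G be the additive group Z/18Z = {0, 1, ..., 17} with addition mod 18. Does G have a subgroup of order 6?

6 | 18. A subgroup of order 6 is {0, 3, 6, 9, 12, 15}.

Yes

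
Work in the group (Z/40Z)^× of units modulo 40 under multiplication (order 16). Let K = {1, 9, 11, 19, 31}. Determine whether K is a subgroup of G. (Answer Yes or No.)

|K| = 5 does not divide |G| = 16, so by Lagrange K is not a subgroup.

No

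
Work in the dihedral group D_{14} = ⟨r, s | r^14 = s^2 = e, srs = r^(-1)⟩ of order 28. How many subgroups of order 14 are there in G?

3

|G| = 28 and 14 | 28, so subgroups of order 14 are possible by Lagrange.
The subgroups of order 14 are: {e, r, r^2, r^3, r^4, r^5, r^6, r^7, r^8, r^9, r^10, r^11, r^12, r^13}; {e, r^2, r^4, r^6, r^8, r^10, r^12, s, r^2s, r^4s, r^6s, r^8s, r^10s, r^12s}; {e, r^2, r^4, r^6, r^8, r^10, r^12, rs, r^3s, r^5s, r^7s, r^9s, r^11s, r^13s}.
So G has 3 subgroups of order 14.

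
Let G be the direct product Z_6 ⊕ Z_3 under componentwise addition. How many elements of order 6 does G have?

An element (a,b) has order lcm(ord(a), ord(b)); count pairs with lcm equal to 6.
Enumerating gives 8 such elements.

8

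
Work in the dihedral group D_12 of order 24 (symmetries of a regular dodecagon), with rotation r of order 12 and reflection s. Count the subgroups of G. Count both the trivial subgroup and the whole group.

|G| = 24, so by Lagrange every subgroup order divides 24. Divisors: 1, 2, 3, 4, 6, 8, 12, 24.
Subgroups by order — order 1: 1; order 2: 13; order 3: 1; order 4: 7; order 6: 5; order 8: 3; order 12: 3; order 24: 1.
Total: 1 + 13 + 1 + 7 + 5 + 3 + 3 + 1 = 34.

34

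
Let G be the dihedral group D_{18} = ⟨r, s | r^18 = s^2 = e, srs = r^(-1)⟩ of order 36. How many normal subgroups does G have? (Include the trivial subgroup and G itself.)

G has 45 subgroups. Checking conjugation-invariance by order — order 1: 1/1 normal; order 2: 1/19 normal; order 3: 1/1 normal; order 4: 0/9 normal; order 6: 1/7 normal; order 9: 1/1 normal; order 12: 0/3 normal; order 18: 3/3 normal; order 36: 1/1 normal.
Total normal subgroups: 9.

9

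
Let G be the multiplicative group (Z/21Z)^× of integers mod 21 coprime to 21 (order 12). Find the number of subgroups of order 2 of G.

3

|G| = 12 and 2 | 12, so subgroups of order 2 are possible by Lagrange.
The subgroups of order 2 are: {1, 13}; {1, 20}; {1, 8}.
So G has 3 subgroups of order 2.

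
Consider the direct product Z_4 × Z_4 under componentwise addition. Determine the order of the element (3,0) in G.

The order of (3,0) in Z_4 × Z_4 is lcm(ord(3) in Z_4, ord(0) in Z_4).
ord(3) = 4 and ord(0) = 1, so |⟨(3,0)⟩| = lcm(4, 1) = 4.

4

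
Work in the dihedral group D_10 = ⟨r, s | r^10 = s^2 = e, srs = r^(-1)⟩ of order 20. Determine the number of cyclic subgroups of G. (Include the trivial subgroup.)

14

A cyclic subgroup of order d is generated by each of its φ(d) elements of order d, so the cyclic subgroups of order d number (#elements of order d)/φ(d).
Cyclic subgroups by order — order 1: 1; order 2: 11; order 5: 1; order 10: 1.
Total: 14.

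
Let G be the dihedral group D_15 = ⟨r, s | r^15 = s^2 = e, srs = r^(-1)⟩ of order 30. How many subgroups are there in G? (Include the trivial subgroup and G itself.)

|G| = 30, so by Lagrange every subgroup order divides 30. Divisors: 1, 2, 3, 5, 6, 10, 15, 30.
Subgroups by order — order 1: 1; order 2: 15; order 3: 1; order 5: 1; order 6: 5; order 10: 3; order 15: 1; order 30: 1.
Total: 1 + 15 + 1 + 1 + 5 + 3 + 1 + 1 = 28.

28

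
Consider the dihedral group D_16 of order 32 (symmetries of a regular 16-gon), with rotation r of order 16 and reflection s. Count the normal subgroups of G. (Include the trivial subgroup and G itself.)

8

G has 36 subgroups. Checking conjugation-invariance by order — order 1: 1/1 normal; order 2: 1/17 normal; order 4: 1/9 normal; order 8: 1/5 normal; order 16: 3/3 normal; order 32: 1/1 normal.
Total normal subgroups: 8.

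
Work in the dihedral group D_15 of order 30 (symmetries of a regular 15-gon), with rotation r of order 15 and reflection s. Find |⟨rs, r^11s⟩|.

|⟨rs⟩| = 2 and |⟨r^11s⟩| = 2, so |H| is a multiple of lcm(2, 2) = 2 and divides |G| = 30.
Closing under the operation: H = {e, r^5, r^10, rs, r^6s, r^11s}, so |H| = 6.

6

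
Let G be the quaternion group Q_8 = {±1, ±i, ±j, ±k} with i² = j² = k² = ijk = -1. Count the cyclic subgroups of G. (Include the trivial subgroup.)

5

A cyclic subgroup of order d is generated by each of its φ(d) elements of order d, so the cyclic subgroups of order d number (#elements of order d)/φ(d).
Cyclic subgroups by order — order 1: 1; order 2: 1; order 4: 3.
Total: 5.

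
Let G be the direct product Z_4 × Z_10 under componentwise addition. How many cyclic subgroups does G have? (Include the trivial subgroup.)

12

Group the elements of G by the cyclic subgroup they generate; each cyclic subgroup of order d accounts for φ(d) elements.
Cyclic subgroups by order — order 1: 1; order 2: 3; order 4: 2; order 5: 1; order 10: 3; order 20: 2.
Total: 12.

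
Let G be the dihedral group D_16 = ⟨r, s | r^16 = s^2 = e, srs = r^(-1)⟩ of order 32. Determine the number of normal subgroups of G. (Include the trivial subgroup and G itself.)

8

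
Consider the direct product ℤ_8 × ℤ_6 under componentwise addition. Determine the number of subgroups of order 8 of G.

3

|G| = 48 and 8 | 48, so subgroups of order 8 are possible by Lagrange.
The subgroups of order 8 are: {(0,0), (0,3), (2,0), (2,3), (4,0), (4,3), (6,0), (6,3)}; {(0,0), (1,0), (2,0), (3,0), (4,0), (5,0), (6,0), (7,0)}; {(0,0), (1,3), (2,0), (3,3), (4,0), (5,3), (6,0), (7,3)}.
So G has 3 subgroups of order 8.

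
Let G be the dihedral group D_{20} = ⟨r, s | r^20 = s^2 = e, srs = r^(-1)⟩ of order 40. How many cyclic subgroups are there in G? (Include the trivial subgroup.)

Group the elements of G by the cyclic subgroup they generate; each cyclic subgroup of order d accounts for φ(d) elements.
Cyclic subgroups by order — order 1: 1; order 2: 21; order 4: 1; order 5: 1; order 10: 1; order 20: 1.
Total: 26.

26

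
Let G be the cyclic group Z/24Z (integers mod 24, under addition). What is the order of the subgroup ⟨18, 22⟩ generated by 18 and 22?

12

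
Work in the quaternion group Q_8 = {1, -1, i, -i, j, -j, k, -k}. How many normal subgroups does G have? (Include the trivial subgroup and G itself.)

6

G has 6 subgroups. Checking conjugation-invariance by order — order 1: 1/1 normal; order 2: 1/1 normal; order 4: 3/3 normal; order 8: 1/1 normal.
Total normal subgroups: 6.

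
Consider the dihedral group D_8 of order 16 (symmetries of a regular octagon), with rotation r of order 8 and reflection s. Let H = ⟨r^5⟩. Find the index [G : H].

2

|⟨r^5⟩| = 8 and |G| = 16.
By Lagrange, [G : H] = |G|/|H| = 16/8 = 2.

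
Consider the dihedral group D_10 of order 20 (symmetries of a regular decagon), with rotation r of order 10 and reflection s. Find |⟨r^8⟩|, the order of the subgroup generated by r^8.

Computing powers of r^8: the smallest k with (r^8)^k = e is k = 5.

5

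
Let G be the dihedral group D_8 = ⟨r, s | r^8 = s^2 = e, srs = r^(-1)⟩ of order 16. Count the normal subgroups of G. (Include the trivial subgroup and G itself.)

G has 19 subgroups. Checking conjugation-invariance by order — order 1: 1/1 normal; order 2: 1/9 normal; order 4: 1/5 normal; order 8: 3/3 normal; order 16: 1/1 normal.
Total normal subgroups: 7.

7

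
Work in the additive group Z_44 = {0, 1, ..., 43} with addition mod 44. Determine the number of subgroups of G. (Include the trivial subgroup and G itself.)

6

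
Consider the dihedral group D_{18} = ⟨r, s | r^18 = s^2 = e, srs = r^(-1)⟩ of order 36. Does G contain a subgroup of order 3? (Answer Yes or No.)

Yes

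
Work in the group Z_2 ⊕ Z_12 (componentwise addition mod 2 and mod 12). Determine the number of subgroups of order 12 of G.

|G| = 24 and 12 | 24, so subgroups of order 12 are possible by Lagrange.
The subgroups of order 12 are: {(0,0), (0,1), (0,2), (0,3), (0,4), (0,5), (0,6), (0,7), (0,8), (0,9), (0,10), (0,11)}; {(0,0), (0,2), (0,4), (0,6), (0,8), (0,10), (1,0), (1,2), (1,4), (1,6), (1,8), (1,10)}; {(0,0), (0,2), (0,4), (0,6), (0,8), (0,10), (1,1), (1,3), (1,5), (1,7), (1,9), (1,11)}.
So G has 3 subgroups of order 12.

3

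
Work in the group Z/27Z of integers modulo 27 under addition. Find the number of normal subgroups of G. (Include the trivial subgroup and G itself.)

4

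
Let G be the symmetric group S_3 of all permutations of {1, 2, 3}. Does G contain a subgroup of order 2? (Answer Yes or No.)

2 | 6. A subgroup of order 2 is {e, (1 2)}.

Yes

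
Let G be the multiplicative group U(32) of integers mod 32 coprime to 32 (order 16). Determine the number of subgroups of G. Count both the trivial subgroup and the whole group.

11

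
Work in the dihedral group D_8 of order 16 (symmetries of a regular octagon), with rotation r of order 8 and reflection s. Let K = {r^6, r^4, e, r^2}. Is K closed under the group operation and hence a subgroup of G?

Yes

|K| = 4 divides |G| = 16, consistent with Lagrange.
K contains the identity, every element's inverse is in K, and K is closed under ·: it is a subgroup.
In fact K = ⟨r^6⟩.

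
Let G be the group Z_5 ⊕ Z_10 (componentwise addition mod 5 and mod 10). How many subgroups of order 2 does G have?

1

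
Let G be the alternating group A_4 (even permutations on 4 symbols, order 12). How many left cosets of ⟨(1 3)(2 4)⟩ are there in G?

6

|⟨(1 3)(2 4)⟩| = 2 and |G| = 12.
By Lagrange, [G : H] = |G|/|H| = 12/2 = 6.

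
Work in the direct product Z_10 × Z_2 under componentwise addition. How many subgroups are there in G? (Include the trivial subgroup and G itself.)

10

|G| = 20, so by Lagrange every subgroup order divides 20. Divisors: 1, 2, 4, 5, 10, 20.
Subgroups by order — order 1: 1; order 2: 3; order 4: 1; order 5: 1; order 10: 3; order 20: 1.
Total: 1 + 3 + 1 + 1 + 3 + 1 = 10.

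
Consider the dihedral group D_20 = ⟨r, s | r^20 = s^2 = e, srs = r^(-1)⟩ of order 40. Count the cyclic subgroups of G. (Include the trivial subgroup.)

Group the elements of G by the cyclic subgroup they generate; each cyclic subgroup of order d accounts for φ(d) elements.
Cyclic subgroups by order — order 1: 1; order 2: 21; order 4: 1; order 5: 1; order 10: 1; order 20: 1.
Total: 26.

26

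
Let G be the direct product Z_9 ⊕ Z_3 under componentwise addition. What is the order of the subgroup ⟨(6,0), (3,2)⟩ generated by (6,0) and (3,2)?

|⟨(6,0)⟩| = 3 and |⟨(3,2)⟩| = 3, so |H| is a multiple of lcm(3, 3) = 3 and divides |G| = 27.
Closing under the operation: H = {(0,0), (0,1), (0,2), (3,0), (3,1), (3,2), (6,0), (6,1), (6,2)}, so |H| = 9.

9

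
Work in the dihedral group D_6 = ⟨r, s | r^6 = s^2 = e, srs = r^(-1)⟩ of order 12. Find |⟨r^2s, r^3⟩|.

4

|⟨r^2s⟩| = 2 and |⟨r^3⟩| = 2, so |H| is a multiple of lcm(2, 2) = 2 and divides |G| = 12.
Closing under the operation: H = {e, r^3, r^2s, r^5s}, so |H| = 4.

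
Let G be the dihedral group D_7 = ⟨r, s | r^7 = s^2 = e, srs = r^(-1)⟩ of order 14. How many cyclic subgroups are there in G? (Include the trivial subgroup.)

9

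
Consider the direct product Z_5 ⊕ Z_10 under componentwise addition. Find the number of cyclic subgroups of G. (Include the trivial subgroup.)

A cyclic subgroup of order d is generated by each of its φ(d) elements of order d, so the cyclic subgroups of order d number (#elements of order d)/φ(d).
Cyclic subgroups by order — order 1: 1; order 2: 1; order 5: 6; order 10: 6.
Total: 14.

14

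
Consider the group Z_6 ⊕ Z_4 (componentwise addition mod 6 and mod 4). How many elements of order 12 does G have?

An element (a,b) has order lcm(ord(a), ord(b)); count pairs with lcm equal to 12.
Enumerating gives 8 such elements.

8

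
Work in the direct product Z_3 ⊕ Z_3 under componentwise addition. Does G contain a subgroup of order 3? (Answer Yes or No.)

3 | 9. A subgroup of order 3 is {(0,0), (0,1), (0,2)}.

Yes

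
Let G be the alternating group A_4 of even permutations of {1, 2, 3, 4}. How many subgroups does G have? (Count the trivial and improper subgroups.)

10

|G| = 12, so by Lagrange every subgroup order divides 12. Divisors: 1, 2, 3, 4, 6, 12.
Subgroups by order — order 1: 1; order 2: 3; order 3: 4; order 4: 1; order 6: 0; order 12: 1.
Total: 1 + 3 + 4 + 1 + 0 + 1 = 10.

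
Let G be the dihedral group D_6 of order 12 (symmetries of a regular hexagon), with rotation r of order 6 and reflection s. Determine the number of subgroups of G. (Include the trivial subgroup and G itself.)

16

|G| = 12, so by Lagrange every subgroup order divides 12. Divisors: 1, 2, 3, 4, 6, 12.
Subgroups by order — order 1: 1; order 2: 7; order 3: 1; order 4: 3; order 6: 3; order 12: 1.
Total: 1 + 7 + 1 + 3 + 3 + 1 = 16.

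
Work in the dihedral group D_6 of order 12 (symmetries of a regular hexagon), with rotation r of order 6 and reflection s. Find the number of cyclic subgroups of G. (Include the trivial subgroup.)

A cyclic subgroup of order d is generated by each of its φ(d) elements of order d, so the cyclic subgroups of order d number (#elements of order d)/φ(d).
Cyclic subgroups by order — order 1: 1; order 2: 7; order 3: 1; order 6: 1.
Total: 10.

10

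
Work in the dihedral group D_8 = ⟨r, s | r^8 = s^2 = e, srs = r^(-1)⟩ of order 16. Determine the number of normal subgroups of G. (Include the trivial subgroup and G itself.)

7

G has 19 subgroups. Checking conjugation-invariance by order — order 1: 1/1 normal; order 2: 1/9 normal; order 4: 1/5 normal; order 8: 3/3 normal; order 16: 1/1 normal.
Total normal subgroups: 7.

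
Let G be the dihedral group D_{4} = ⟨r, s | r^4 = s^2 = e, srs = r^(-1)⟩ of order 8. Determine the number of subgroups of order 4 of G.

3

|G| = 8 and 4 | 8, so subgroups of order 4 are possible by Lagrange.
The subgroups of order 4 are: {e, r, r^2, r^3}; {e, r^2, s, r^2s}; {e, r^2, rs, r^3s}.
So G has 3 subgroups of order 4.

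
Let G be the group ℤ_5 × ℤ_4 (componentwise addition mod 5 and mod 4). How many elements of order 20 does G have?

An element (a,b) has order lcm(ord(a), ord(b)); count pairs with lcm equal to 20.
Enumerating gives 8 such elements.

8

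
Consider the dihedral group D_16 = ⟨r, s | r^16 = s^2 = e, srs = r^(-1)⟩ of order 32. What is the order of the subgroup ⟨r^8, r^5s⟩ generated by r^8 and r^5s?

4

|⟨r^8⟩| = 2 and |⟨r^5s⟩| = 2, so |H| is a multiple of lcm(2, 2) = 2 and divides |G| = 32.
Closing under the operation: H = {e, r^8, r^5s, r^13s}, so |H| = 4.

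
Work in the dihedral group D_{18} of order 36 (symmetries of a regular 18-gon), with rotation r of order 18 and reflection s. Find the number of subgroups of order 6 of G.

7

|G| = 36 and 6 | 36, so subgroups of order 6 are possible by Lagrange.
The subgroups of order 6 are: {e, r^6, r^12, r^4s, r^10s, r^16s}; {e, r^6, r^12, r^5s, r^11s, r^17s}; {e, r^6, r^12, s, r^6s, r^12s}; {e, r^6, r^12, rs, r^7s, r^13s}; … (7 in all).
So G has 7 subgroups of order 6.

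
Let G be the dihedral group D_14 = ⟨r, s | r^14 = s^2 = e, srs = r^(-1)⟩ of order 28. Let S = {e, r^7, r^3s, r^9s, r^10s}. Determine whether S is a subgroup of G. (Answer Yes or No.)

|S| = 5 does not divide |G| = 28, so by Lagrange S is not a subgroup.

No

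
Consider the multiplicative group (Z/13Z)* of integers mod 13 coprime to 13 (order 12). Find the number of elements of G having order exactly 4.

2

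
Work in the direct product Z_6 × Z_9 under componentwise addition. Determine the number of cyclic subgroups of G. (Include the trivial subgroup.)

16

Each element a generates a cyclic subgroup ⟨a⟩; distinct elements may generate the same one (a cyclic group of order d has φ(d) generators).
Cyclic subgroups by order — order 1: 1; order 2: 1; order 3: 4; order 6: 4; order 9: 3; order 18: 3.
Total: 16.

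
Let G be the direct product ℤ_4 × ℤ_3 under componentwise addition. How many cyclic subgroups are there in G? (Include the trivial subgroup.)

6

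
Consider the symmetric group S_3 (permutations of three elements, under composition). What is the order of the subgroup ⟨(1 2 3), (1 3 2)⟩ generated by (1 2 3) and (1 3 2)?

3

|⟨(1 2 3)⟩| = 3 and |⟨(1 3 2)⟩| = 3, so |H| is a multiple of lcm(3, 3) = 3 and divides |G| = 6.
Closing under the operation: H = {e, (1 2 3), (1 3 2)}, so |H| = 3.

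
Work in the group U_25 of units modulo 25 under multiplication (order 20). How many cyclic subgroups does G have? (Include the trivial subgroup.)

6

Group the elements of G by the cyclic subgroup they generate; each cyclic subgroup of order d accounts for φ(d) elements.
Cyclic subgroups by order — order 1: 1; order 2: 1; order 4: 1; order 5: 1; order 10: 1; order 20: 1.
Total: 6.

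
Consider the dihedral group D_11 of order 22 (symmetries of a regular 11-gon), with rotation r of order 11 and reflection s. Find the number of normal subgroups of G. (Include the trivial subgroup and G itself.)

3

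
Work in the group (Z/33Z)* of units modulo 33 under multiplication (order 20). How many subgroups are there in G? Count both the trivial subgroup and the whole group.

|G| = 20, so by Lagrange every subgroup order divides 20. Divisors: 1, 2, 4, 5, 10, 20.
Subgroups by order — order 1: 1; order 2: 3; order 4: 1; order 5: 1; order 10: 3; order 20: 1.
Total: 1 + 3 + 1 + 1 + 3 + 1 = 10.

10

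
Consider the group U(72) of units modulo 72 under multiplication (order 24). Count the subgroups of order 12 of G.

7

|G| = 24 and 12 | 24, so subgroups of order 12 are possible by Lagrange.
The subgroups of order 12 are: {1, 11, 13, 23, 25, 35, 37, 47, 49, 59, 61, 71}; {1, 11, 17, 19, 25, 35, 41, 43, 49, 59, 65, 67}; {1, 5, 7, 11, 25, 29, 31, 35, 49, 53, 55, 59}; {1, 5, 13, 17, 25, 29, 37, 41, 49, 53, 61, 65}; … (7 in all).
So G has 7 subgroups of order 12.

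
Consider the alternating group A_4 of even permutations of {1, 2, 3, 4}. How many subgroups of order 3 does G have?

|G| = 12 and 3 | 12, so subgroups of order 3 are possible by Lagrange.
The subgroups of order 3 are: {e, (1 2 3), (1 3 2)}; {e, (1 2 4), (1 4 2)}; {e, (1 3 4), (1 4 3)}; {e, (2 3 4), (2 4 3)}.
So G has 4 subgroups of order 3.

4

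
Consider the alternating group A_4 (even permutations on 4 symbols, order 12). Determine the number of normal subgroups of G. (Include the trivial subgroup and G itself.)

G has 10 subgroups. Checking conjugation-invariance by order — order 1: 1/1 normal; order 2: 0/3 normal; order 3: 0/4 normal; order 4: 1/1 normal; order 12: 1/1 normal.
Total normal subgroups: 3.

3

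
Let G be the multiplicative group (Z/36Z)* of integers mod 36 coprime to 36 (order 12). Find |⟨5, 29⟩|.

6

|⟨5⟩| = 6 and |⟨29⟩| = 6, so |H| is a multiple of lcm(6, 6) = 6 and divides |G| = 12.
Closing under the operation: H = {1, 5, 13, 17, 25, 29}, so |H| = 6.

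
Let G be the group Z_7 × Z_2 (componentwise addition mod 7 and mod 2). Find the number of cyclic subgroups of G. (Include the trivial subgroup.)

A cyclic subgroup of order d is generated by each of its φ(d) elements of order d, so the cyclic subgroups of order d number (#elements of order d)/φ(d).
Cyclic subgroups by order — order 1: 1; order 2: 1; order 7: 1; order 14: 1.
Total: 4.

4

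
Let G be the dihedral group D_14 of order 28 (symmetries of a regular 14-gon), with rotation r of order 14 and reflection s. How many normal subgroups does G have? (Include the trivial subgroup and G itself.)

7

G has 28 subgroups. Checking conjugation-invariance by order — order 1: 1/1 normal; order 2: 1/15 normal; order 4: 0/7 normal; order 7: 1/1 normal; order 14: 3/3 normal; order 28: 1/1 normal.
Total normal subgroups: 7.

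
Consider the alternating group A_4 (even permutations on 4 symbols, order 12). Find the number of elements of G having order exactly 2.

3

The elements of order 2 are: (1 2)(3 4), (1 3)(2 4), (1 4)(2 3).
That's 3.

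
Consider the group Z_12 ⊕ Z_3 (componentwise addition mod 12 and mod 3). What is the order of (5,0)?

12

The order of (5,0) in Z_12 × Z_3 is lcm(ord(5) in Z_12, ord(0) in Z_3).
ord(5) = 12 and ord(0) = 1, so |⟨(5,0)⟩| = lcm(12, 1) = 12.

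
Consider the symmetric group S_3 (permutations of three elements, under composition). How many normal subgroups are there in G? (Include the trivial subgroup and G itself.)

3

G has 6 subgroups. Checking conjugation-invariance by order — order 1: 1/1 normal; order 2: 0/3 normal; order 3: 1/1 normal; order 6: 1/1 normal.
Total normal subgroups: 3.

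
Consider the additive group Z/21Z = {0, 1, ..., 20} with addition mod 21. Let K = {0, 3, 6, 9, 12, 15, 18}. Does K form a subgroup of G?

|K| = 7 divides |G| = 21, consistent with Lagrange.
K contains the identity, every element's inverse is in K, and K is closed under +: it is a subgroup.
In fact K = ⟨18⟩.

Yes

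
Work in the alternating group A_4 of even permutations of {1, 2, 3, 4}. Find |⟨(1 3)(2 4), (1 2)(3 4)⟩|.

4

|⟨(1 3)(2 4)⟩| = 2 and |⟨(1 2)(3 4)⟩| = 2, so |H| is a multiple of lcm(2, 2) = 2 and divides |G| = 12.
Closing under the operation: H = {e, (1 2)(3 4), (1 3)(2 4), (1 4)(2 3)}, so |H| = 4.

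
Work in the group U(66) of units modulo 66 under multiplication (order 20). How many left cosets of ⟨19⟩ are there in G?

2

|⟨19⟩| = 10 and |G| = 20.
By Lagrange, [G : H] = |G|/|H| = 20/10 = 2.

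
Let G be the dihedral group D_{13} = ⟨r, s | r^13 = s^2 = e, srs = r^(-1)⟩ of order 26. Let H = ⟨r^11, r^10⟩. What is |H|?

13

|⟨r^11⟩| = 13 and |⟨r^10⟩| = 13, so |H| is a multiple of lcm(13, 13) = 13 and divides |G| = 26.
Closing under the operation: H = {e, r, r^2, r^3, r^4, r^5, r^6, r^7, r^8, r^9, r^10, r^11, r^12}, so |H| = 13.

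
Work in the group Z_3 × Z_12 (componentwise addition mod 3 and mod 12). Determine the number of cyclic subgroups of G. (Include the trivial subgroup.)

Each element a generates a cyclic subgroup ⟨a⟩; distinct elements may generate the same one (a cyclic group of order d has φ(d) generators).
Cyclic subgroups by order — order 1: 1; order 2: 1; order 3: 4; order 4: 1; order 6: 4; order 12: 4.
Total: 15.

15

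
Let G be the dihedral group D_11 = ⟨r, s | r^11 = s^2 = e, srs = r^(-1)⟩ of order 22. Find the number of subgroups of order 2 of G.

|G| = 22 and 2 | 22, so subgroups of order 2 are possible by Lagrange.
The subgroups of order 2 are: {e, r^10s}; {e, r^2s}; {e, r^3s}; {e, r^4s}; … (11 in all).
So G has 11 subgroups of order 2.

11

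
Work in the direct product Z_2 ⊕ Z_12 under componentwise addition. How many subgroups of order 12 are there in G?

3

|G| = 24 and 12 | 24, so subgroups of order 12 are possible by Lagrange.
The subgroups of order 12 are: {(0,0), (0,1), (0,2), (0,3), (0,4), (0,5), (0,6), (0,7), (0,8), (0,9), (0,10), (0,11)}; {(0,0), (0,2), (0,4), (0,6), (0,8), (0,10), (1,0), (1,2), (1,4), (1,6), (1,8), (1,10)}; {(0,0), (0,2), (0,4), (0,6), (0,8), (0,10), (1,1), (1,3), (1,5), (1,7), (1,9), (1,11)}.
So G has 3 subgroups of order 12.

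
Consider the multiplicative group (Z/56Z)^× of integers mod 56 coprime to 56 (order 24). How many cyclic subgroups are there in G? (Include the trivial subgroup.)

Each element a generates a cyclic subgroup ⟨a⟩; distinct elements may generate the same one (a cyclic group of order d has φ(d) generators).
Cyclic subgroups by order — order 1: 1; order 2: 7; order 3: 1; order 6: 7.
Total: 16.

16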